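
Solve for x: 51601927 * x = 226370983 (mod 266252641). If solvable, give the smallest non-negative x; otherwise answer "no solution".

210438749

First find gcd(51601927, 266252641):
266252641 = 5*51601927 + 8243006
51601927 = 6*8243006 + 2143891
8243006 = 3*2143891 + 1811333
2143891 = 1*1811333 + 332558
1811333 = 5*332558 + 148543
332558 = 2*148543 + 35472
148543 = 4*35472 + 6655
35472 = 5*6655 + 2197
6655 = 3*2197 + 64
2197 = 34*64 + 21
64 = 3*21 + 1
21 = 21*1 + 0
gcd = 1, so a unique solution mod 266252641 exists.
Back-substitute for the Bézout coefficients:
1 = 64 − 3·21
1 = −3·2197 + 103·64
1 = 103·6655 − 312·2197
1 = −312·35472 + 1663·6655
1 = 1663·148543 − 6964·35472
1 = −6964·332558 + 15591·148543
1 = 15591·1811333 − 84919·332558
1 = −84919·2143891 + 100510·1811333
1 = 100510·8243006 − 386449·2143891
1 = −386449·51601927 + 2419204·8243006
1 = 2419204·266252641 − 12482469·51601927
So 51601927·(-12482469) ≡ 1 (mod 266252641), giving 51601927⁻¹ ≡ 253770172.
x ≡ 51601927⁻¹·226370983 ≡ 253770172·226370983 ≡ 210438749 (mod 266252641).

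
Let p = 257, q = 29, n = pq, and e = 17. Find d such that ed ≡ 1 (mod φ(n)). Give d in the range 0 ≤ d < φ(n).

1265

φ(n) = (p−1)(q−1) = 256·28 = 7168.
Need d with 17·d ≡ 1 (mod 7168). Apply the extended Euclidean algorithm:
7168 = 421*17 + 11
17 = 1*11 + 6
11 = 1*6 + 5
6 = 1*5 + 1
5 = 5*1 + 0
Back-substitute:
1 = 6 − 5
1 = −11 + 2·6
1 = 2·17 − 3·11
1 = −3·7168 + 1265·17
So 17·1265 ≡ 1 (mod 7168), hence d = 1265.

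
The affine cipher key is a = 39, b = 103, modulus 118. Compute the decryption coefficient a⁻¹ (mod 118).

Apply the Euclidean algorithm to 118 and 39:
118 = 3*39 + 1
39 = 39*1 + 0
The gcd is 1. Working backward:
1 = 118 − 3·39
Hence 39⁻¹ ≡ -3 ≡ 115 (mod 118).

115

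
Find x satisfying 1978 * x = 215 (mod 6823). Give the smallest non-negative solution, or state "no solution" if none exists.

First find gcd(1978, 6823):
6823 = 3×1978 + 889
1978 = 2×889 + 200
889 = 4×200 + 89
200 = 2×89 + 22
89 = 4×22 + 1
22 = 22×1 + 0
gcd = 1, so a unique solution mod 6823 exists.
Back-substitute for the Bézout coefficients:
1 = 89 − 4·22
1 = −4·200 + 9·89
1 = 9·889 − 40·200
1 = −40·1978 + 89·889
1 = 89·6823 − 307·1978
So 1978·(-307) ≡ 1 (mod 6823), giving 1978⁻¹ ≡ 6516.
x ≡ 1978⁻¹·215 ≡ 6516·215 ≡ 2225 (mod 6823).

2225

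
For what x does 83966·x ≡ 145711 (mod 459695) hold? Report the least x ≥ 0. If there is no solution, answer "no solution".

First find gcd(83966, 459695):
459695 = 5*83966 + 39865
83966 = 2*39865 + 4236
39865 = 9*4236 + 1741
4236 = 2*1741 + 754
1741 = 2*754 + 233
754 = 3*233 + 55
233 = 4*55 + 13
55 = 4*13 + 3
13 = 4*3 + 1
3 = 3*1 + 0
gcd = 1, so a unique solution mod 459695 exists.
Back-substitute for the Bézout coefficients:
1 = 13 − 4·3
1 = −4·55 + 17·13
1 = 17·233 − 72·55
1 = −72·754 + 233·233
1 = 233·1741 − 538·754
1 = −538·4236 + 1309·1741
1 = 1309·39865 − 12319·4236
1 = −12319·83966 + 25947·39865
1 = 25947·459695 − 142054·83966
So 83966·(-142054) ≡ 1 (mod 459695), giving 83966⁻¹ ≡ 317641.
x ≡ 83966⁻¹·145711 ≡ 317641·145711 ≡ 316066 (mod 459695).

316066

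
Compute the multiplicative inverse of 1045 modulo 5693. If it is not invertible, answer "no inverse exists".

Extended Euclidean algorithm:
5693 = 5*1045 + 468
1045 = 2*468 + 109
468 = 4*109 + 32
109 = 3*32 + 13
32 = 2*13 + 6
13 = 2*6 + 1
6 = 6*1 + 0
Since gcd(1045, 5693) = 1, back-substitute to write 1 as a combination:
1 = 13 − 2·6
1 = −2·32 + 5·13
1 = 5·109 − 17·32
1 = −17·468 + 73·109
1 = 73·1045 − 163·468
1 = −163·5693 + 888·1045
So 1045·888 ≡ 1 (mod 5693).

888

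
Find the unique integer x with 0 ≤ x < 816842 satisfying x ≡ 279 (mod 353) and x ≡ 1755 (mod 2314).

517777

Write x = 279 + 353·k. Then 353·k ≡ 1755 − 279 ≡ 1476 (mod 2314).
Need 353⁻¹ mod 2314. Extended Euclid on (2314, 353):
2314 = 6·353 + 196
353 = 1·196 + 157
196 = 1·157 + 39
157 = 4·39 + 1
39 = 39·1 + 0
Back-substitute:
1 = 157 − 4·39
1 = −4·196 + 5·157
1 = 5·353 − 9·196
1 = −9·2314 + 59·353
353⁻¹ ≡ 59 (mod 2314), so k ≡ 59·1476 ≡ 1466 (mod 2314).
x = 279 + 353·1466 = 517777.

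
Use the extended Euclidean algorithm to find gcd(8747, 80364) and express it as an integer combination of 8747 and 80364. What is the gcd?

Euclidean algorithm:
80364 = 9·8747 + 1641
8747 = 5·1641 + 542
1641 = 3·542 + 15
542 = 36·15 + 2
15 = 7·2 + 1
2 = 2·1 + 0
gcd(8747, 80364) = 1.
Express as a combination:
1 = 15 − 7·2
1 = −7·542 + 253·15
1 = 253·1641 − 766·542
1 = −766·8747 + 4083·1641
1 = 4083·80364 − 37513·8747
So 1 = (4083)·80364 + (-37513)·8747.

1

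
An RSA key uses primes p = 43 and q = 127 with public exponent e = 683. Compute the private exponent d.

2123

φ(n) = (p−1)(q−1) = 42·126 = 5292.
Need d with 683·d ≡ 1 (mod 5292). Apply the extended Euclidean algorithm:
5292 = 7·683 + 511
683 = 1·511 + 172
511 = 2·172 + 167
172 = 1·167 + 5
167 = 33·5 + 2
5 = 2·2 + 1
2 = 2·1 + 0
Back-substitute:
1 = 5 − 2·2
1 = −2·167 + 67·5
1 = 67·172 − 69·167
1 = −69·511 + 205·172
1 = 205·683 − 274·511
1 = −274·5292 + 2123·683
So 683·2123 ≡ 1 (mod 5292), hence d = 2123.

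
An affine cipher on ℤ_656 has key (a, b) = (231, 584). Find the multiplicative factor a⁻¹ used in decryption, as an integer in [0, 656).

71

gcd(656, 231) by repeated division:
656 = 2×231 + 194
231 = 1×194 + 37
194 = 5×37 + 9
37 = 4×9 + 1
9 = 9×1 + 0
The gcd is 1. Working backward:
1 = 37 − 4·9
1 = −4·194 + 21·37
1 = 21·231 − 25·194
1 = −25·656 + 71·231
So 231·71 ≡ 1 (mod 656).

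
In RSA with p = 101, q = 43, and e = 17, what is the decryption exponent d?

3953

φ(n) = (p−1)(q−1) = 100·42 = 4200.
Need d with 17·d ≡ 1 (mod 4200). Apply the extended Euclidean algorithm:
4200 = 247×17 + 1
17 = 17×1 + 0
Back-substitute:
1 = 4200 − 247·17
So 17·(-247) ≡ 1 (mod 4200), hence d ≡ -247 ≡ 3953 (mod 4200).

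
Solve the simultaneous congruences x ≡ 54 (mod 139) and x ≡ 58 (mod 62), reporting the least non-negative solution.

7560

Write x = 54 + 139·k. Then 139·k ≡ 58 − 54 ≡ 4 (mod 62).
Need 139⁻¹ mod 62. Extended Euclid on (62, 15):
62 = 4×15 + 2
15 = 7×2 + 1
2 = 2×1 + 0
Back-substitute:
1 = 15 − 7·2
1 = −7·62 + 29·15
139⁻¹ ≡ 29 (mod 62), so k ≡ 29·4 ≡ 54 (mod 62).
x = 54 + 139·54 = 7560.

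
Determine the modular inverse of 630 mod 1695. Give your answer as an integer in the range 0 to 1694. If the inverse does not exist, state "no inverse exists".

Compute gcd(630, 1695):
1695 = 2*630 + 435
630 = 1*435 + 195
435 = 2*195 + 45
195 = 4*45 + 15
45 = 3*15 + 0
Since gcd = 15 > 1, 630 is not a unit mod 1695.

no inverse exists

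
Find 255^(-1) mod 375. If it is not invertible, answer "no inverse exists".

no inverse exists

Compute gcd(255, 375):
375 = 1·255 + 120
255 = 2·120 + 15
120 = 8·15 + 0
Since gcd = 15 > 1, 255 is not a unit mod 375.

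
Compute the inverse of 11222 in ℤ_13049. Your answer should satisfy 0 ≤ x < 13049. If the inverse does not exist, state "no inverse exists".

1857

gcd(13049, 11222) by repeated division:
13049 = 1·11222 + 1827
11222 = 6·1827 + 260
1827 = 7·260 + 7
260 = 37·7 + 1
7 = 7·1 + 0
gcd = 1, so the inverse exists. Back-substitute:
1 = 260 − 37·7
1 = −37·1827 + 260·260
1 = 260·11222 − 1597·1827
1 = −1597·13049 + 1857·11222
So 11222·1857 ≡ 1 (mod 13049).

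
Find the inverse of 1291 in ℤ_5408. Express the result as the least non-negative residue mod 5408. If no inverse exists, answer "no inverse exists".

Run Euclid on (5408, 1291):
5408 = 4×1291 + 244
1291 = 5×244 + 71
244 = 3×71 + 31
71 = 2×31 + 9
31 = 3×9 + 4
9 = 2×4 + 1
4 = 4×1 + 0
gcd = 1, so the inverse exists. Back-substitute:
1 = 9 − 2·4
1 = −2·31 + 7·9
1 = 7·71 − 16·31
1 = −16·244 + 55·71
1 = 55·1291 − 291·244
1 = −291·5408 + 1219·1291
So 1291·1219 ≡ 1 (mod 5408).

1219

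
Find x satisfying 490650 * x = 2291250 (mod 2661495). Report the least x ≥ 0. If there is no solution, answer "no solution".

First find gcd(490650, 2661495):
2661495 = 5×490650 + 208245
490650 = 2×208245 + 74160
208245 = 2×74160 + 59925
74160 = 1×59925 + 14235
59925 = 4×14235 + 2985
14235 = 4×2985 + 2295
2985 = 1×2295 + 690
2295 = 3×690 + 225
690 = 3×225 + 15
225 = 15×15 + 0
gcd = 15 and 15 | 2291250, so solutions exist. Divide through by 15: 32710x ≡ 152750 (mod 177433).
Now find 32710⁻¹ mod 177433:
177433 = 5*32710 + 13883
32710 = 2*13883 + 4944
13883 = 2*4944 + 3995
4944 = 1*3995 + 949
3995 = 4*949 + 199
949 = 4*199 + 153
199 = 1*153 + 46
153 = 3*46 + 15
46 = 3*15 + 1
15 = 15*1 + 0
Back-substitute:
1 = 46 − 3·15
1 = −3·153 + 10·46
1 = 10·199 − 13·153
1 = −13·949 + 62·199
1 = 62·3995 − 261·949
1 = −261·4944 + 323·3995
1 = 323·13883 − 907·4944
1 = −907·32710 + 2137·13883
1 = 2137·177433 − 11592·32710
So 32710·(-11592) ≡ 1 (mod 177433), i.e. 32710⁻¹ ≡ 165841.
Then x ≡ 165841·152750 ≡ 103340 (mod 177433); the smallest non-negative solution is x = 103340.

103340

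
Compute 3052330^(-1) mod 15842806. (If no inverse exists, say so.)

no inverse exists

Euclidean algorithm on 15842806, 3052330:
15842806 = 5·3052330 + 581156
3052330 = 5·581156 + 146550
581156 = 3·146550 + 141506
146550 = 1·141506 + 5044
141506 = 28·5044 + 274
5044 = 18·274 + 112
274 = 2·112 + 50
112 = 2·50 + 12
50 = 4·12 + 2
12 = 6·2 + 0
gcd(3052330, 15842806) = 2 ≠ 1, so 3052330 has no multiplicative inverse modulo 15842806.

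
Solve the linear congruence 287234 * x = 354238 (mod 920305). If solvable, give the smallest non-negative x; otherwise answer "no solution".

187347

First find gcd(287234, 920305):
920305 = 3·287234 + 58603
287234 = 4·58603 + 52822
58603 = 1·52822 + 5781
52822 = 9·5781 + 793
5781 = 7·793 + 230
793 = 3·230 + 103
230 = 2·103 + 24
103 = 4·24 + 7
24 = 3·7 + 3
7 = 2·3 + 1
3 = 3·1 + 0
gcd = 1, so a unique solution mod 920305 exists.
Back-substitute for the Bézout coefficients:
1 = 7 − 2·3
1 = −2·24 + 7·7
1 = 7·103 − 30·24
1 = −30·230 + 67·103
1 = 67·793 − 231·230
1 = −231·5781 + 1684·793
1 = 1684·52822 − 15387·5781
1 = −15387·58603 + 17071·52822
1 = 17071·287234 − 83671·58603
1 = −83671·920305 + 268084·287234
So 287234·(268084) ≡ 1 (mod 920305), giving 287234⁻¹ ≡ 268084.
x ≡ 287234⁻¹·354238 ≡ 268084·354238 ≡ 187347 (mod 920305).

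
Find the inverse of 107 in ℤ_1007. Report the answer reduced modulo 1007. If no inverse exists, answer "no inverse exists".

gcd(1007, 107) by repeated division:
1007 = 9×107 + 44
107 = 2×44 + 19
44 = 2×19 + 6
19 = 3×6 + 1
6 = 6×1 + 0
Since gcd(107, 1007) = 1, back-substitute to write 1 as a combination:
1 = 19 − 3·6
1 = −3·44 + 7·19
1 = 7·107 − 17·44
1 = −17·1007 + 160·107
So 107·160 ≡ 1 (mod 1007).

160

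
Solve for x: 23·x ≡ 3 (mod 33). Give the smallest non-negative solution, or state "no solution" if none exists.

3

First find gcd(23, 33):
33 = 1×23 + 10
23 = 2×10 + 3
10 = 3×3 + 1
3 = 3×1 + 0
gcd = 1, so a unique solution mod 33 exists.
Back-substitute for the Bézout coefficients:
1 = 10 − 3·3
1 = −3·23 + 7·10
1 = 7·33 − 10·23
So 23·(-10) ≡ 1 (mod 33), giving 23⁻¹ ≡ 23.
x ≡ 23⁻¹·3 ≡ 23·3 ≡ 3 (mod 33).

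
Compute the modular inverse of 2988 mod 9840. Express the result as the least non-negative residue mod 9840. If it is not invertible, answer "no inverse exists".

Compute gcd(2988, 9840):
9840 = 3·2988 + 876
2988 = 3·876 + 360
876 = 2·360 + 156
360 = 2·156 + 48
156 = 3·48 + 12
48 = 4·12 + 0
The gcd is 12, not 1, hence no inverse exists.

no inverse exists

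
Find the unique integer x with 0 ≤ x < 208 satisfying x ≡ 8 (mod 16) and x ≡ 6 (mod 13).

136

Write x = 8 + 16·k. Then 16·k ≡ 6 − 8 ≡ 11 (mod 13).
Need 16⁻¹ mod 13. Extended Euclid on (13, 3):
13 = 4*3 + 1
3 = 3*1 + 0
Back-substitute:
1 = 13 − 4·3
16⁻¹ ≡ 9 (mod 13), so k ≡ 9·11 ≡ 8 (mod 13).
x = 8 + 16·8 = 136.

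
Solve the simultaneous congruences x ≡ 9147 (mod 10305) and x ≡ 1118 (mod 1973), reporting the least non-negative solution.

17981067

Write x = 9147 + 10305·k. Then 10305·k ≡ 1118 − 9147 ≡ 1836 (mod 1973).
Need 10305⁻¹ mod 1973. Extended Euclid on (1973, 440):
1973 = 4*440 + 213
440 = 2*213 + 14
213 = 15*14 + 3
14 = 4*3 + 2
3 = 1*2 + 1
2 = 2*1 + 0
Back-substitute:
1 = 3 − 2
1 = −14 + 5·3
1 = 5·213 − 76·14
1 = −76·440 + 157·213
1 = 157·1973 − 704·440
10305⁻¹ ≡ 1269 (mod 1973), so k ≡ 1269·1836 ≡ 1744 (mod 1973).
x = 9147 + 10305·1744 = 17981067.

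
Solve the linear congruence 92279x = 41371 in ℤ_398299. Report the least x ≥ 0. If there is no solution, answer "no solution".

First find gcd(92279, 398299):
398299 = 4·92279 + 29183
92279 = 3·29183 + 4730
29183 = 6·4730 + 803
4730 = 5·803 + 715
803 = 1·715 + 88
715 = 8·88 + 11
88 = 8·11 + 0
gcd = 11 and 11 | 41371, so solutions exist. Divide through by 11: 8389x ≡ 3761 (mod 36209).
Now find 8389⁻¹ mod 36209:
36209 = 4·8389 + 2653
8389 = 3·2653 + 430
2653 = 6·430 + 73
430 = 5·73 + 65
73 = 1·65 + 8
65 = 8·8 + 1
8 = 8·1 + 0
Back-substitute:
1 = 65 − 8·8
1 = −8·73 + 9·65
1 = 9·430 − 53·73
1 = −53·2653 + 327·430
1 = 327·8389 − 1034·2653
1 = −1034·36209 + 4463·8389
So 8389⁻¹ ≡ 4463 (mod 36209).
Then x ≡ 4463·3761 ≡ 20576 (mod 36209); the smallest non-negative solution is x = 20576.

20576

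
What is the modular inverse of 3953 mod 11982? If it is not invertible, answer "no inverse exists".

2825

Run Euclid on (11982, 3953):
11982 = 3*3953 + 123
3953 = 32*123 + 17
123 = 7*17 + 4
17 = 4*4 + 1
4 = 4*1 + 0
The gcd is 1. Working backward:
1 = 17 − 4·4
1 = −4·123 + 29·17
1 = 29·3953 − 932·123
1 = −932·11982 + 2825·3953
So 3953·2825 ≡ 1 (mod 11982).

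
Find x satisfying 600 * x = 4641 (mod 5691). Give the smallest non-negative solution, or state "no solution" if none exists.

1421

First find gcd(600, 5691):
5691 = 9*600 + 291
600 = 2*291 + 18
291 = 16*18 + 3
18 = 6*3 + 0
gcd = 3 and 3 | 4641, so solutions exist. Divide through by 3: 200x ≡ 1547 (mod 1897).
Now find 200⁻¹ mod 1897:
1897 = 9·200 + 97
200 = 2·97 + 6
97 = 16·6 + 1
6 = 6·1 + 0
Back-substitute:
1 = 97 − 16·6
1 = −16·200 + 33·97
1 = 33·1897 − 313·200
So 200·(-313) ≡ 1 (mod 1897), i.e. 200⁻¹ ≡ 1584.
Then x ≡ 1584·1547 ≡ 1421 (mod 1897); the smallest non-negative solution is x = 1421.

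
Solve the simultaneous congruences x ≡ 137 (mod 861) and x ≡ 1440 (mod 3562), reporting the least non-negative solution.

403946

Write x = 137 + 861·k. Then 861·k ≡ 1440 − 137 ≡ 1303 (mod 3562).
Need 861⁻¹ mod 3562. Extended Euclid on (3562, 861):
3562 = 4×861 + 118
861 = 7×118 + 35
118 = 3×35 + 13
35 = 2×13 + 9
13 = 1×9 + 4
9 = 2×4 + 1
4 = 4×1 + 0
Back-substitute:
1 = 9 − 2·4
1 = −2·13 + 3·9
1 = 3·35 − 8·13
1 = −8·118 + 27·35
1 = 27·861 − 197·118
1 = −197·3562 + 815·861
861⁻¹ ≡ 815 (mod 3562), so k ≡ 815·1303 ≡ 469 (mod 3562).
x = 137 + 861·469 = 403946.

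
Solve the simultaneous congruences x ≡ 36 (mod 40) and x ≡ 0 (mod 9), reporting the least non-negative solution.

36

Write x = 36 + 40·k. Then 40·k ≡ 0 − 36 ≡ 0 (mod 9).
Need 40⁻¹ mod 9. Extended Euclid on (9, 4):
9 = 2×4 + 1
4 = 4×1 + 0
Back-substitute:
1 = 9 − 2·4
40⁻¹ ≡ 7 (mod 9), so k ≡ 7·0 ≡ 0 (mod 9).
x = 36 + 40·0 = 36.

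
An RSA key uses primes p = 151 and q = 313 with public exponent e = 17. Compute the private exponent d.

φ(n) = (p−1)(q−1) = 150·312 = 46800.
Need d with 17·d ≡ 1 (mod 46800). Apply the extended Euclidean algorithm:
46800 = 2752·17 + 16
17 = 1·16 + 1
16 = 16·1 + 0
Back-substitute:
1 = 17 − 16
1 = −46800 + 2753·17
So 17·2753 ≡ 1 (mod 46800), hence d = 2753.

2753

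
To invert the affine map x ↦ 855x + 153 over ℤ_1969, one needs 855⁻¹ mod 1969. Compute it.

Run Euclid on (1969, 855):
1969 = 2*855 + 259
855 = 3*259 + 78
259 = 3*78 + 25
78 = 3*25 + 3
25 = 8*3 + 1
3 = 3*1 + 0
gcd = 1, so the inverse exists. Back-substitute:
1 = 25 − 8·3
1 = −8·78 + 25·25
1 = 25·259 − 83·78
1 = −83·855 + 274·259
1 = 274·1969 − 631·855
Thus 855·(-631) ≡ 1 (mod 1969); reducing, -631 mod 1969 = 1338.

1338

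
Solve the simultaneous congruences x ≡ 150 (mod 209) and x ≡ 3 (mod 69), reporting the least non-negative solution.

6420

Write x = 150 + 209·k. Then 209·k ≡ 3 − 150 ≡ 60 (mod 69).
Need 209⁻¹ mod 69. Extended Euclid on (69, 2):
69 = 34×2 + 1
2 = 2×1 + 0
Back-substitute:
1 = 69 − 34·2
209⁻¹ ≡ 35 (mod 69), so k ≡ 35·60 ≡ 30 (mod 69).
x = 150 + 209·30 = 6420.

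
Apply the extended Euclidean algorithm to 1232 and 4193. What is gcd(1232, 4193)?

7

Euclidean algorithm:
4193 = 3*1232 + 497
1232 = 2*497 + 238
497 = 2*238 + 21
238 = 11*21 + 7
21 = 3*7 + 0
gcd(1232, 4193) = 7.
Express as a combination:
7 = 238 − 11·21
7 = −11·497 + 23·238
7 = 23·1232 − 57·497
7 = −57·4193 + 194·1232
So 7 = (-57)·4193 + (194)·1232.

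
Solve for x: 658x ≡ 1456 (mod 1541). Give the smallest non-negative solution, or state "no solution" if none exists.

First find gcd(658, 1541):
1541 = 2*658 + 225
658 = 2*225 + 208
225 = 1*208 + 17
208 = 12*17 + 4
17 = 4*4 + 1
4 = 4*1 + 0
gcd = 1, so a unique solution mod 1541 exists.
Back-substitute for the Bézout coefficients:
1 = 17 − 4·4
1 = −4·208 + 49·17
1 = 49·225 − 53·208
1 = −53·658 + 155·225
1 = 155·1541 − 363·658
So 658·(-363) ≡ 1 (mod 1541), giving 658⁻¹ ≡ 1178.
x ≡ 658⁻¹·1456 ≡ 1178·1456 ≡ 35 (mod 1541).

35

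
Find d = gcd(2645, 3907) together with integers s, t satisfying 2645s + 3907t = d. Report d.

Euclidean algorithm:
3907 = 1·2645 + 1262
2645 = 2·1262 + 121
1262 = 10·121 + 52
121 = 2·52 + 17
52 = 3·17 + 1
17 = 17·1 + 0
gcd(2645, 3907) = 1.
Express as a combination:
1 = 52 − 3·17
1 = −3·121 + 7·52
1 = 7·1262 − 73·121
1 = −73·2645 + 153·1262
1 = 153·3907 − 226·2645
So 1 = (153)·3907 + (-226)·2645.

1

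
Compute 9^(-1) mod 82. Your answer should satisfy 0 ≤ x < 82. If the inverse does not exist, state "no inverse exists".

73

Run Euclid on (82, 9):
82 = 9·9 + 1
9 = 9·1 + 0
The gcd is 1. Working backward:
1 = 82 − 9·9
Thus 9·(-9) ≡ 1 (mod 82); reducing, -9 mod 82 = 73.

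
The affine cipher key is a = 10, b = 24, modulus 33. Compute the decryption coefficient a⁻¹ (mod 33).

10

Run Euclid on (33, 10):
33 = 3×10 + 3
10 = 3×3 + 1
3 = 3×1 + 0
gcd = 1, so the inverse exists. Back-substitute:
1 = 10 − 3·3
1 = −3·33 + 10·10
So 10·10 ≡ 1 (mod 33).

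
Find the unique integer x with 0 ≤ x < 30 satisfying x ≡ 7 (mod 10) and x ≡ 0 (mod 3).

27

Write x = 7 + 10·k. Then 10·k ≡ 0 − 7 ≡ 2 (mod 3).
Need 10⁻¹ mod 3. Extended Euclid on (3, 1):
3 = 3·1 + 0
10⁻¹ ≡ 1 (mod 3), so k ≡ 1·2 ≡ 2 (mod 3).
x = 7 + 10·2 = 27.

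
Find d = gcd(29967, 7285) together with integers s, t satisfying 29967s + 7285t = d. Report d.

1

Euclidean algorithm:
29967 = 4*7285 + 827
7285 = 8*827 + 669
827 = 1*669 + 158
669 = 4*158 + 37
158 = 4*37 + 10
37 = 3*10 + 7
10 = 1*7 + 3
7 = 2*3 + 1
3 = 3*1 + 0
gcd(29967, 7285) = 1.
Express as a combination:
1 = 7 − 2·3
1 = −2·10 + 3·7
1 = 3·37 − 11·10
1 = −11·158 + 47·37
1 = 47·669 − 199·158
1 = −199·827 + 246·669
1 = 246·7285 − 2167·827
1 = −2167·29967 + 8914·7285
So 1 = (-2167)·29967 + (8914)·7285.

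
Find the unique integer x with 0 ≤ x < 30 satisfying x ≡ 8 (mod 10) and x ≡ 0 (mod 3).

Write x = 8 + 10·k. Then 10·k ≡ 0 − 8 ≡ 1 (mod 3).
Need 10⁻¹ mod 3. Extended Euclid on (3, 1):
3 = 3×1 + 0
10⁻¹ ≡ 1 (mod 3), so k ≡ 1·1 ≡ 1 (mod 3).
x = 8 + 10·1 = 18.

18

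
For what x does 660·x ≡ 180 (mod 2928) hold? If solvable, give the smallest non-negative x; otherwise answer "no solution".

First find gcd(660, 2928):
2928 = 4*660 + 288
660 = 2*288 + 84
288 = 3*84 + 36
84 = 2*36 + 12
36 = 3*12 + 0
gcd = 12 and 12 | 180, so solutions exist. Divide through by 12: 55x ≡ 15 (mod 244).
Now find 55⁻¹ mod 244:
244 = 4×55 + 24
55 = 2×24 + 7
24 = 3×7 + 3
7 = 2×3 + 1
3 = 3×1 + 0
Back-substitute:
1 = 7 − 2·3
1 = −2·24 + 7·7
1 = 7·55 − 16·24
1 = −16·244 + 71·55
So 55⁻¹ ≡ 71 (mod 244).
Then x ≡ 71·15 ≡ 89 (mod 244); the smallest non-negative solution is x = 89.

89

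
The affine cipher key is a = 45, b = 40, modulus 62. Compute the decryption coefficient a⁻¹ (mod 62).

Apply the Euclidean algorithm to 62 and 45:
62 = 1*45 + 17
45 = 2*17 + 11
17 = 1*11 + 6
11 = 1*6 + 5
6 = 1*5 + 1
5 = 5*1 + 0
The gcd is 1. Working backward:
1 = 6 − 5
1 = −11 + 2·6
1 = 2·17 − 3·11
1 = −3·45 + 8·17
1 = 8·62 − 11·45
Thus 45·(-11) ≡ 1 (mod 62); reducing, -11 mod 62 = 51.

51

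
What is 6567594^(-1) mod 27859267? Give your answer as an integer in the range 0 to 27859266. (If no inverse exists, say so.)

Extended Euclidean algorithm:
27859267 = 4×6567594 + 1588891
6567594 = 4×1588891 + 212030
1588891 = 7×212030 + 104681
212030 = 2×104681 + 2668
104681 = 39×2668 + 629
2668 = 4×629 + 152
629 = 4×152 + 21
152 = 7×21 + 5
21 = 4×5 + 1
5 = 5×1 + 0
Since gcd(6567594, 27859267) = 1, back-substitute to write 1 as a combination:
1 = 21 − 4·5
1 = −4·152 + 29·21
1 = 29·629 − 120·152
1 = −120·2668 + 509·629
1 = 509·104681 − 19971·2668
1 = −19971·212030 + 40451·104681
1 = 40451·1588891 − 303128·212030
1 = −303128·6567594 + 1252963·1588891
1 = 1252963·27859267 − 5314980·6567594
Hence 6567594⁻¹ ≡ -5314980 ≡ 22544287 (mod 27859267).

22544287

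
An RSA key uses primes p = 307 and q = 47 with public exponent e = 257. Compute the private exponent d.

3341

φ(n) = (p−1)(q−1) = 306·46 = 14076.
Need d with 257·d ≡ 1 (mod 14076). Apply the extended Euclidean algorithm:
14076 = 54·257 + 198
257 = 1·198 + 59
198 = 3·59 + 21
59 = 2·21 + 17
21 = 1·17 + 4
17 = 4·4 + 1
4 = 4·1 + 0
Back-substitute:
1 = 17 − 4·4
1 = −4·21 + 5·17
1 = 5·59 − 14·21
1 = −14·198 + 47·59
1 = 47·257 − 61·198
1 = −61·14076 + 3341·257
So 257·3341 ≡ 1 (mod 14076), hence d = 3341.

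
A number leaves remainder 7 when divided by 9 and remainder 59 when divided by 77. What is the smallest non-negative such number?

367

Write x = 7 + 9·k. Then 9·k ≡ 59 − 7 ≡ 52 (mod 77).
Need 9⁻¹ mod 77. Extended Euclid on (77, 9):
77 = 8·9 + 5
9 = 1·5 + 4
5 = 1·4 + 1
4 = 4·1 + 0
Back-substitute:
1 = 5 − 4
1 = −9 + 2·5
1 = 2·77 − 17·9
9⁻¹ ≡ 60 (mod 77), so k ≡ 60·52 ≡ 40 (mod 77).
x = 7 + 9·40 = 367.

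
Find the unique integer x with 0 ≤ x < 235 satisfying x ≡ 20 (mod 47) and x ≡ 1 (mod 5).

161

Write x = 20 + 47·k. Then 47·k ≡ 1 − 20 ≡ 1 (mod 5).
Need 47⁻¹ mod 5. Extended Euclid on (5, 2):
5 = 2×2 + 1
2 = 2×1 + 0
Back-substitute:
1 = 5 − 2·2
47⁻¹ ≡ 3 (mod 5), so k ≡ 3·1 ≡ 3 (mod 5).
x = 20 + 47·3 = 161.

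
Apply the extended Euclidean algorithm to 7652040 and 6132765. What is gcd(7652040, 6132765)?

Apply Euclid's algorithm to 7652040 and 6132765:
7652040 = 1×6132765 + 1519275
6132765 = 4×1519275 + 55665
1519275 = 27×55665 + 16320
55665 = 3×16320 + 6705
16320 = 2×6705 + 2910
6705 = 2×2910 + 885
2910 = 3×885 + 255
885 = 3×255 + 120
255 = 2×120 + 15
120 = 8×15 + 0
gcd(7652040, 6132765) = 15.
Back-substituting:
15 = 255 − 2·120
15 = −2·885 + 7·255
15 = 7·2910 − 23·885
15 = −23·6705 + 53·2910
15 = 53·16320 − 129·6705
15 = −129·55665 + 440·16320
15 = 440·1519275 − 12009·55665
15 = −12009·6132765 + 48476·1519275
15 = 48476·7652040 − 60485·6132765
So 15 = (48476)·7652040 + (-60485)·6132765.

15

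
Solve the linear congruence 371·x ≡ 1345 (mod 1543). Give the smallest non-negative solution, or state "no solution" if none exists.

First find gcd(371, 1543):
1543 = 4·371 + 59
371 = 6·59 + 17
59 = 3·17 + 8
17 = 2·8 + 1
8 = 8·1 + 0
gcd = 1, so a unique solution mod 1543 exists.
Back-substitute for the Bézout coefficients:
1 = 17 − 2·8
1 = −2·59 + 7·17
1 = 7·371 − 44·59
1 = −44·1543 + 183·371
So 371·(183) ≡ 1 (mod 1543), giving 371⁻¹ ≡ 183.
x ≡ 371⁻¹·1345 ≡ 183·1345 ≡ 798 (mod 1543).

798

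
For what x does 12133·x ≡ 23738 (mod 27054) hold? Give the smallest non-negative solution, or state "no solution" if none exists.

First find gcd(12133, 27054):
27054 = 2*12133 + 2788
12133 = 4*2788 + 981
2788 = 2*981 + 826
981 = 1*826 + 155
826 = 5*155 + 51
155 = 3*51 + 2
51 = 25*2 + 1
2 = 2*1 + 0
gcd = 1, so a unique solution mod 27054 exists.
Back-substitute for the Bézout coefficients:
1 = 51 − 25·2
1 = −25·155 + 76·51
1 = 76·826 − 405·155
1 = −405·981 + 481·826
1 = 481·2788 − 1367·981
1 = −1367·12133 + 5949·2788
1 = 5949·27054 − 13265·12133
So 12133·(-13265) ≡ 1 (mod 27054), giving 12133⁻¹ ≡ 13789.
x ≡ 12133⁻¹·23738 ≡ 13789·23738 ≡ 23990 (mod 27054).

23990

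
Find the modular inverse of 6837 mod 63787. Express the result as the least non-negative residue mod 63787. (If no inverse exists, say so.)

gcd(63787, 6837) by repeated division:
63787 = 9·6837 + 2254
6837 = 3·2254 + 75
2254 = 30·75 + 4
75 = 18·4 + 3
4 = 1·3 + 1
3 = 3·1 + 0
gcd = 1, so the inverse exists. Back-substitute:
1 = 4 − 3
1 = −75 + 19·4
1 = 19·2254 − 571·75
1 = −571·6837 + 1732·2254
1 = 1732·63787 − 16159·6837
Thus 6837·(-16159) ≡ 1 (mod 63787); reducing, -16159 mod 63787 = 47628.

47628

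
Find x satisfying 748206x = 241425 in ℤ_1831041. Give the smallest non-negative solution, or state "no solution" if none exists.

First find gcd(748206, 1831041):
1831041 = 2×748206 + 334629
748206 = 2×334629 + 78948
334629 = 4×78948 + 18837
78948 = 4×18837 + 3600
18837 = 5×3600 + 837
3600 = 4×837 + 252
837 = 3×252 + 81
252 = 3×81 + 9
81 = 9×9 + 0
gcd = 9 and 9 | 241425, so solutions exist. Divide through by 9: 83134x ≡ 26825 (mod 203449).
Now find 83134⁻¹ mod 203449:
203449 = 2×83134 + 37181
83134 = 2×37181 + 8772
37181 = 4×8772 + 2093
8772 = 4×2093 + 400
2093 = 5×400 + 93
400 = 4×93 + 28
93 = 3×28 + 9
28 = 3×9 + 1
9 = 9×1 + 0
Back-substitute:
1 = 28 − 3·9
1 = −3·93 + 10·28
1 = 10·400 − 43·93
1 = −43·2093 + 225·400
1 = 225·8772 − 943·2093
1 = −943·37181 + 3997·8772
1 = 3997·83134 − 8937·37181
1 = −8937·203449 + 21871·83134
So 83134⁻¹ ≡ 21871 (mod 203449).
Then x ≡ 21871·26825 ≡ 146108 (mod 203449); the smallest non-negative solution is x = 146108.

146108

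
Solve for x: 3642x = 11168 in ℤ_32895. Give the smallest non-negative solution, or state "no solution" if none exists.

gcd(3642, 32895):
32895 = 9×3642 + 117
3642 = 31×117 + 15
117 = 7×15 + 12
15 = 1×12 + 3
12 = 4×3 + 0
gcd = 3, but 3 ∤ 11168, so the congruence has no solution.

no solution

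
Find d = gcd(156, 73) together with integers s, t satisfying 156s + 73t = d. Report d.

1

Euclidean algorithm:
156 = 2*73 + 10
73 = 7*10 + 3
10 = 3*3 + 1
3 = 3*1 + 0
gcd(156, 73) = 1.
Express as a combination:
1 = 10 − 3·3
1 = −3·73 + 22·10
1 = 22·156 − 47·73
So 1 = (22)·156 + (-47)·73.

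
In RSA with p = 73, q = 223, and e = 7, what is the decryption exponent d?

4567

φ(n) = (p−1)(q−1) = 72·222 = 15984.
Need d with 7·d ≡ 1 (mod 15984). Apply the extended Euclidean algorithm:
15984 = 2283*7 + 3
7 = 2*3 + 1
3 = 3*1 + 0
Back-substitute:
1 = 7 − 2·3
1 = −2·15984 + 4567·7
So 7·4567 ≡ 1 (mod 15984), hence d = 4567.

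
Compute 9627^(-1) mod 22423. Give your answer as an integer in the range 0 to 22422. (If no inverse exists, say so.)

13267

gcd(22423, 9627) by repeated division:
22423 = 2×9627 + 3169
9627 = 3×3169 + 120
3169 = 26×120 + 49
120 = 2×49 + 22
49 = 2×22 + 5
22 = 4×5 + 2
5 = 2×2 + 1
2 = 2×1 + 0
The gcd is 1. Working backward:
1 = 5 − 2·2
1 = −2·22 + 9·5
1 = 9·49 − 20·22
1 = −20·120 + 49·49
1 = 49·3169 − 1294·120
1 = −1294·9627 + 3931·3169
1 = 3931·22423 − 9156·9627
Thus 9627·(-9156) ≡ 1 (mod 22423); reducing, -9156 mod 22423 = 13267.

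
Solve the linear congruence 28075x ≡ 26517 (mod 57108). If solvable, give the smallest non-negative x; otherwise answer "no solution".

42567

First find gcd(28075, 57108):
57108 = 2·28075 + 958
28075 = 29·958 + 293
958 = 3·293 + 79
293 = 3·79 + 56
79 = 1·56 + 23
56 = 2·23 + 10
23 = 2·10 + 3
10 = 3·3 + 1
3 = 3·1 + 0
gcd = 1, so a unique solution mod 57108 exists.
Back-substitute for the Bézout coefficients:
1 = 10 − 3·3
1 = −3·23 + 7·10
1 = 7·56 − 17·23
1 = −17·79 + 24·56
1 = 24·293 − 89·79
1 = −89·958 + 291·293
1 = 291·28075 − 8528·958
1 = −8528·57108 + 17347·28075
So 28075·(17347) ≡ 1 (mod 57108), giving 28075⁻¹ ≡ 17347.
x ≡ 28075⁻¹·26517 ≡ 17347·26517 ≡ 42567 (mod 57108).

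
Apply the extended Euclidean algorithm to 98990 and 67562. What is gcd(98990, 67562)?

2

Euclidean algorithm:
98990 = 1·67562 + 31428
67562 = 2·31428 + 4706
31428 = 6·4706 + 3192
4706 = 1·3192 + 1514
3192 = 2·1514 + 164
1514 = 9·164 + 38
164 = 4·38 + 12
38 = 3·12 + 2
12 = 6·2 + 0
gcd(98990, 67562) = 2.
Express as a combination:
2 = 38 − 3·12
2 = −3·164 + 13·38
2 = 13·1514 − 120·164
2 = −120·3192 + 253·1514
2 = 253·4706 − 373·3192
2 = −373·31428 + 2491·4706
2 = 2491·67562 − 5355·31428
2 = −5355·98990 + 7846·67562
So 2 = (-5355)·98990 + (7846)·67562.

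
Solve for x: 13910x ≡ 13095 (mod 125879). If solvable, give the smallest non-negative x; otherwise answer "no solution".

gcd(13910, 125879):
125879 = 9×13910 + 689
13910 = 20×689 + 130
689 = 5×130 + 39
130 = 3×39 + 13
39 = 3×13 + 0
gcd = 13, but 13 ∤ 13095, so the congruence has no solution.

no solution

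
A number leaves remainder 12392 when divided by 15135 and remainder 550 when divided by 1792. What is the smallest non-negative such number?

13603622

Write x = 12392 + 15135·k. Then 15135·k ≡ 550 − 12392 ≡ 702 (mod 1792).
Need 15135⁻¹ mod 1792. Extended Euclid on (1792, 799):
1792 = 2*799 + 194
799 = 4*194 + 23
194 = 8*23 + 10
23 = 2*10 + 3
10 = 3*3 + 1
3 = 3*1 + 0
Back-substitute:
1 = 10 − 3·3
1 = −3·23 + 7·10
1 = 7·194 − 59·23
1 = −59·799 + 243·194
1 = 243·1792 − 545·799
15135⁻¹ ≡ 1247 (mod 1792), so k ≡ 1247·702 ≡ 898 (mod 1792).
x = 12392 + 15135·898 = 13603622.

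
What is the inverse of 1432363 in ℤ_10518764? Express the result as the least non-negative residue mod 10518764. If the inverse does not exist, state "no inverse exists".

372499

Run Euclid on (10518764, 1432363):
10518764 = 7*1432363 + 492223
1432363 = 2*492223 + 447917
492223 = 1*447917 + 44306
447917 = 10*44306 + 4857
44306 = 9*4857 + 593
4857 = 8*593 + 113
593 = 5*113 + 28
113 = 4*28 + 1
28 = 28*1 + 0
gcd = 1, so the inverse exists. Back-substitute:
1 = 113 − 4·28
1 = −4·593 + 21·113
1 = 21·4857 − 172·593
1 = −172·44306 + 1569·4857
1 = 1569·447917 − 15862·44306
1 = −15862·492223 + 17431·447917
1 = 17431·1432363 − 50724·492223
1 = −50724·10518764 + 372499·1432363
So 1432363·372499 ≡ 1 (mod 10518764).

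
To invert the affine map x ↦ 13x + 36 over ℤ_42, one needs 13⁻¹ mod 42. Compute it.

Run Euclid on (42, 13):
42 = 3*13 + 3
13 = 4*3 + 1
3 = 3*1 + 0
Since gcd(13, 42) = 1, back-substitute to write 1 as a combination:
1 = 13 − 4·3
1 = −4·42 + 13·13
So 13·13 ≡ 1 (mod 42).

13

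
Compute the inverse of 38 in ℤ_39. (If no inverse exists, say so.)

Apply the Euclidean algorithm to 39 and 38:
39 = 1*38 + 1
38 = 38*1 + 0
gcd = 1, so the inverse exists. Back-substitute:
1 = 39 − 38
Hence 38⁻¹ ≡ -1 ≡ 38 (mod 39).

38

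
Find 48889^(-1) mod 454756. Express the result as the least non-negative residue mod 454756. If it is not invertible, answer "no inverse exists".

87037

gcd(454756, 48889) by repeated division:
454756 = 9·48889 + 14755
48889 = 3·14755 + 4624
14755 = 3·4624 + 883
4624 = 5·883 + 209
883 = 4·209 + 47
209 = 4·47 + 21
47 = 2·21 + 5
21 = 4·5 + 1
5 = 5·1 + 0
The gcd is 1. Working backward:
1 = 21 − 4·5
1 = −4·47 + 9·21
1 = 9·209 − 40·47
1 = −40·883 + 169·209
1 = 169·4624 − 885·883
1 = −885·14755 + 2824·4624
1 = 2824·48889 − 9357·14755
1 = −9357·454756 + 87037·48889
So 48889·87037 ≡ 1 (mod 454756).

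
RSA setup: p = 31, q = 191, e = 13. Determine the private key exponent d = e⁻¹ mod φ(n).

877

φ(n) = (p−1)(q−1) = 30·190 = 5700.
Need d with 13·d ≡ 1 (mod 5700). Apply the extended Euclidean algorithm:
5700 = 438×13 + 6
13 = 2×6 + 1
6 = 6×1 + 0
Back-substitute:
1 = 13 − 2·6
1 = −2·5700 + 877·13
So 13·877 ≡ 1 (mod 5700), hence d = 877.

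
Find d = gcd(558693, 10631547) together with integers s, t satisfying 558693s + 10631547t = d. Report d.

9

Euclidean algorithm:
10631547 = 19·558693 + 16380
558693 = 34·16380 + 1773
16380 = 9·1773 + 423
1773 = 4·423 + 81
423 = 5·81 + 18
81 = 4·18 + 9
18 = 2·9 + 0
gcd(558693, 10631547) = 9.
Express as a combination:
9 = 81 − 4·18
9 = −4·423 + 21·81
9 = 21·1773 − 88·423
9 = −88·16380 + 813·1773
9 = 813·558693 − 27730·16380
9 = −27730·10631547 + 527683·558693
So 9 = (-27730)·10631547 + (527683)·558693.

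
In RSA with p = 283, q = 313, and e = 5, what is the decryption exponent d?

φ(n) = (p−1)(q−1) = 282·312 = 87984.
Need d with 5·d ≡ 1 (mod 87984). Apply the extended Euclidean algorithm:
87984 = 17596·5 + 4
5 = 1·4 + 1
4 = 4·1 + 0
Back-substitute:
1 = 5 − 4
1 = −87984 + 17597·5
So 5·17597 ≡ 1 (mod 87984), hence d = 17597.

17597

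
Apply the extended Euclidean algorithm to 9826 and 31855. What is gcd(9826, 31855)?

Euclidean algorithm:
31855 = 3*9826 + 2377
9826 = 4*2377 + 318
2377 = 7*318 + 151
318 = 2*151 + 16
151 = 9*16 + 7
16 = 2*7 + 2
7 = 3*2 + 1
2 = 2*1 + 0
gcd(9826, 31855) = 1.
Working backward:
1 = 7 − 3·2
1 = −3·16 + 7·7
1 = 7·151 − 66·16
1 = −66·318 + 139·151
1 = 139·2377 − 1039·318
1 = −1039·9826 + 4295·2377
1 = 4295·31855 − 13924·9826
So 1 = (4295)·31855 + (-13924)·9826.

1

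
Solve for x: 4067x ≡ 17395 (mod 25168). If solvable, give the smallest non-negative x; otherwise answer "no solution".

7585

First find gcd(4067, 25168):
25168 = 6×4067 + 766
4067 = 5×766 + 237
766 = 3×237 + 55
237 = 4×55 + 17
55 = 3×17 + 4
17 = 4×4 + 1
4 = 4×1 + 0
gcd = 1, so a unique solution mod 25168 exists.
Back-substitute for the Bézout coefficients:
1 = 17 − 4·4
1 = −4·55 + 13·17
1 = 13·237 − 56·55
1 = −56·766 + 181·237
1 = 181·4067 − 961·766
1 = −961·25168 + 5947·4067
So 4067·(5947) ≡ 1 (mod 25168), giving 4067⁻¹ ≡ 5947.
x ≡ 4067⁻¹·17395 ≡ 5947·17395 ≡ 7585 (mod 25168).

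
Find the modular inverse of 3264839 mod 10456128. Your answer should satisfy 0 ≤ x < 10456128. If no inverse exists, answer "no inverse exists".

gcd(10456128, 3264839) by repeated division:
10456128 = 3×3264839 + 661611
3264839 = 4×661611 + 618395
661611 = 1×618395 + 43216
618395 = 14×43216 + 13371
43216 = 3×13371 + 3103
13371 = 4×3103 + 959
3103 = 3×959 + 226
959 = 4×226 + 55
226 = 4×55 + 6
55 = 9×6 + 1
6 = 6×1 + 0
Since gcd(3264839, 10456128) = 1, back-substitute to write 1 as a combination:
1 = 55 − 9·6
1 = −9·226 + 37·55
1 = 37·959 − 157·226
1 = −157·3103 + 508·959
1 = 508·13371 − 2189·3103
1 = −2189·43216 + 7075·13371
1 = 7075·618395 − 101239·43216
1 = −101239·661611 + 108314·618395
1 = 108314·3264839 − 534495·661611
1 = −534495·10456128 + 1711799·3264839
So 3264839·1711799 ≡ 1 (mod 10456128).

1711799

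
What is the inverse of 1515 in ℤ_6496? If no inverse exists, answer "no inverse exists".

1475

Run Euclid on (6496, 1515):
6496 = 4×1515 + 436
1515 = 3×436 + 207
436 = 2×207 + 22
207 = 9×22 + 9
22 = 2×9 + 4
9 = 2×4 + 1
4 = 4×1 + 0
The gcd is 1. Working backward:
1 = 9 − 2·4
1 = −2·22 + 5·9
1 = 5·207 − 47·22
1 = −47·436 + 99·207
1 = 99·1515 − 344·436
1 = −344·6496 + 1475·1515
So 1515·1475 ≡ 1 (mod 6496).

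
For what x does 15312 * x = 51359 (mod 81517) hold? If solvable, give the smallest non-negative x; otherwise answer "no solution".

73029

First find gcd(15312, 81517):
81517 = 5·15312 + 4957
15312 = 3·4957 + 441
4957 = 11·441 + 106
441 = 4·106 + 17
106 = 6·17 + 4
17 = 4·4 + 1
4 = 4·1 + 0
gcd = 1, so a unique solution mod 81517 exists.
Back-substitute for the Bézout coefficients:
1 = 17 − 4·4
1 = −4·106 + 25·17
1 = 25·441 − 104·106
1 = −104·4957 + 1169·441
1 = 1169·15312 − 3611·4957
1 = −3611·81517 + 19224·15312
So 15312·(19224) ≡ 1 (mod 81517), giving 15312⁻¹ ≡ 19224.
x ≡ 15312⁻¹·51359 ≡ 19224·51359 ≡ 73029 (mod 81517).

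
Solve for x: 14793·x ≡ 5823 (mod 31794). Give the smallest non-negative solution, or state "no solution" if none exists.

3321

First find gcd(14793, 31794):
31794 = 2·14793 + 2208
14793 = 6·2208 + 1545
2208 = 1·1545 + 663
1545 = 2·663 + 219
663 = 3·219 + 6
219 = 36·6 + 3
6 = 2·3 + 0
gcd = 3 and 3 | 5823, so solutions exist. Divide through by 3: 4931x ≡ 1941 (mod 10598).
Now find 4931⁻¹ mod 10598:
10598 = 2·4931 + 736
4931 = 6·736 + 515
736 = 1·515 + 221
515 = 2·221 + 73
221 = 3·73 + 2
73 = 36·2 + 1
2 = 2·1 + 0
Back-substitute:
1 = 73 − 36·2
1 = −36·221 + 109·73
1 = 109·515 − 254·221
1 = −254·736 + 363·515
1 = 363·4931 − 2432·736
1 = −2432·10598 + 5227·4931
So 4931⁻¹ ≡ 5227 (mod 10598).
Then x ≡ 5227·1941 ≡ 3321 (mod 10598); the smallest non-negative solution is x = 3321.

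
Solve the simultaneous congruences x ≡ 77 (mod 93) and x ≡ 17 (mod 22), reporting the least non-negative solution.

1007

Write x = 77 + 93·k. Then 93·k ≡ 17 − 77 ≡ 6 (mod 22).
Need 93⁻¹ mod 22. Extended Euclid on (22, 5):
22 = 4*5 + 2
5 = 2*2 + 1
2 = 2*1 + 0
Back-substitute:
1 = 5 − 2·2
1 = −2·22 + 9·5
93⁻¹ ≡ 9 (mod 22), so k ≡ 9·6 ≡ 10 (mod 22).
x = 77 + 93·10 = 1007.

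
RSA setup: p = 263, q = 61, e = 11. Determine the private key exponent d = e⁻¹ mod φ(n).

14291

φ(n) = (p−1)(q−1) = 262·60 = 15720.
Need d with 11·d ≡ 1 (mod 15720). Apply the extended Euclidean algorithm:
15720 = 1429·11 + 1
11 = 11·1 + 0
Back-substitute:
1 = 15720 − 1429·11
So 11·(-1429) ≡ 1 (mod 15720), hence d ≡ -1429 ≡ 14291 (mod 15720).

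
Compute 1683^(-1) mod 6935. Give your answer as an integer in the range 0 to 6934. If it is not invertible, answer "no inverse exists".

Run Euclid on (6935, 1683):
6935 = 4·1683 + 203
1683 = 8·203 + 59
203 = 3·59 + 26
59 = 2·26 + 7
26 = 3·7 + 5
7 = 1·5 + 2
5 = 2·2 + 1
2 = 2·1 + 0
gcd = 1, so the inverse exists. Back-substitute:
1 = 5 − 2·2
1 = −2·7 + 3·5
1 = 3·26 − 11·7
1 = −11·59 + 25·26
1 = 25·203 − 86·59
1 = −86·1683 + 713·203
1 = 713·6935 − 2938·1683
So 1683·(-2938) ≡ 1 (mod 6935), and -2938 ≡ 3997 (mod 6935).

3997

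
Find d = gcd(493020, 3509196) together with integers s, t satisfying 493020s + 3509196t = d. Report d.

Apply Euclid's algorithm to 3509196 and 493020:
3509196 = 7·493020 + 58056
493020 = 8·58056 + 28572
58056 = 2·28572 + 912
28572 = 31·912 + 300
912 = 3·300 + 12
300 = 25·12 + 0
gcd(493020, 3509196) = 12.
Working backward:
12 = 912 − 3·300
12 = −3·28572 + 94·912
12 = 94·58056 − 191·28572
12 = −191·493020 + 1622·58056
12 = 1622·3509196 − 11545·493020
So 12 = (1622)·3509196 + (-11545)·493020.

12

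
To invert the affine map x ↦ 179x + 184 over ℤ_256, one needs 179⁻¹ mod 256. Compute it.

Run Euclid on (256, 179):
256 = 1*179 + 77
179 = 2*77 + 25
77 = 3*25 + 2
25 = 12*2 + 1
2 = 2*1 + 0
gcd = 1, so the inverse exists. Back-substitute:
1 = 25 − 12·2
1 = −12·77 + 37·25
1 = 37·179 − 86·77
1 = −86·256 + 123·179
So 179·123 ≡ 1 (mod 256).

123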